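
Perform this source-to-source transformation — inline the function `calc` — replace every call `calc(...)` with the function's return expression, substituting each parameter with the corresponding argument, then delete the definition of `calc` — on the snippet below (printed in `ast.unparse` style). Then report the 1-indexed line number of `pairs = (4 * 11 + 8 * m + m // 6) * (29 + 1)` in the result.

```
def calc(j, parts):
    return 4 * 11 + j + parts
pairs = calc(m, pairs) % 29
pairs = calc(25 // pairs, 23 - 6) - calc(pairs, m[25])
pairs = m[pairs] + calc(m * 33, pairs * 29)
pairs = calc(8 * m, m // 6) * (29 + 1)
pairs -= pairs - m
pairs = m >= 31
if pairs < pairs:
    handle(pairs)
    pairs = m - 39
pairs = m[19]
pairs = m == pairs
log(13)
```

4

Transformed code:
pairs = (4 * 11 + m + pairs) % 29
pairs = 4 * 11 + 25 // pairs + (23 - 6) - (4 * 11 + pairs + m[25])
pairs = m[pairs] + (4 * 11 + m * 33 + pairs * 29)
pairs = (4 * 11 + 8 * m + m // 6) * (29 + 1)
pairs -= pairs - m
pairs = m >= 31
if pairs < pairs:
    handle(pairs)
    pairs = m - 39
pairs = m[19]
pairs = m == pairs
log(13)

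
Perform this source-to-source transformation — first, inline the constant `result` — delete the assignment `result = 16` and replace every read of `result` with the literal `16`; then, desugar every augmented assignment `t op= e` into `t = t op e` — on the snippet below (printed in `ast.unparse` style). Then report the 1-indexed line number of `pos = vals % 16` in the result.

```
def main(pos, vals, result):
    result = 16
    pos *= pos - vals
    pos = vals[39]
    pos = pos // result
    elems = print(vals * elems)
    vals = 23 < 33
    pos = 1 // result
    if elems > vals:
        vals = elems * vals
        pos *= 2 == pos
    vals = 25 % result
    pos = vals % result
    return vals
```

Transformed code:
def main(pos, vals, result):
    pos = pos * (pos - vals)
    pos = vals[39]
    pos = pos // 16
    elems = print(vals * elems)
    vals = 23 < 33
    pos = 1 // 16
    if elems > vals:
        vals = elems * vals
        pos = pos * (2 == pos)
    vals = 25 % 16
    pos = vals % 16
    return vals

12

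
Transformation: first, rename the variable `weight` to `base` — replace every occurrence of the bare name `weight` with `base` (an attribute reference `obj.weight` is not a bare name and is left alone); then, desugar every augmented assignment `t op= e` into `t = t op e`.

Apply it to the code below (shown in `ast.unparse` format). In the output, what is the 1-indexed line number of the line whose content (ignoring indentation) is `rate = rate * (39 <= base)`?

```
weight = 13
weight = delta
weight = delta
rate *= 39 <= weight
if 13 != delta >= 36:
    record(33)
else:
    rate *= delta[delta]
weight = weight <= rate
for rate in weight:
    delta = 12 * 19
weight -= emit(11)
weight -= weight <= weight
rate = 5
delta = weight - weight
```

Transformed code:
base = 13
base = delta
base = delta
rate = rate * (39 <= base)
if 13 != delta >= 36:
    record(33)
else:
    rate = rate * delta[delta]
base = base <= rate
for rate in base:
    delta = 12 * 19
base = base - emit(11)
base = base - (base <= base)
rate = 5
delta = base - base

4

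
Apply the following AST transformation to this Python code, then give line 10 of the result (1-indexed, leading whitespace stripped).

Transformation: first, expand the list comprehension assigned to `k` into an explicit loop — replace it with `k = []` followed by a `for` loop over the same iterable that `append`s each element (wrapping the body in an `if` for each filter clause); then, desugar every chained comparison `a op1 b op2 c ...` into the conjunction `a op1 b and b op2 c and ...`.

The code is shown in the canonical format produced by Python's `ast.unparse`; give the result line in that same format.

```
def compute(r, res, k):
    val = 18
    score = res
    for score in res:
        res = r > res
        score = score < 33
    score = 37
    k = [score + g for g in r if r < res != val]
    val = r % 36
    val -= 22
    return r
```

Transformed code:
def compute(r, res, k):
    val = 18
    score = res
    for score in res:
        res = r > res
        score = score < 33
    score = 37
    k = []
    for g in r:
        if r < res and res != val:
            k.append(score + g)
    val = r % 36
    val -= 22
    return r

if r < res and res != val:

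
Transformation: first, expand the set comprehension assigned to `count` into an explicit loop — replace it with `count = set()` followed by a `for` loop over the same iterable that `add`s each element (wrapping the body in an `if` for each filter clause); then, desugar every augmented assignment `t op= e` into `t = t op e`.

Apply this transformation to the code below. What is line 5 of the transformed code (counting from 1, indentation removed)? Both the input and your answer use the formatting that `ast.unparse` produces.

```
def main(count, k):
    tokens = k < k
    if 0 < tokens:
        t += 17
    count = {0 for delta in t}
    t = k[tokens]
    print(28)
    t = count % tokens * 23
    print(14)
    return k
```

count = set()

Transformed code:
def main(count, k):
    tokens = k < k
    if 0 < tokens:
        t = t + 17
    count = set()
    for delta in t:
        count.add(0)
    t = k[tokens]
    print(28)
    t = count % tokens * 23
    print(14)
    return k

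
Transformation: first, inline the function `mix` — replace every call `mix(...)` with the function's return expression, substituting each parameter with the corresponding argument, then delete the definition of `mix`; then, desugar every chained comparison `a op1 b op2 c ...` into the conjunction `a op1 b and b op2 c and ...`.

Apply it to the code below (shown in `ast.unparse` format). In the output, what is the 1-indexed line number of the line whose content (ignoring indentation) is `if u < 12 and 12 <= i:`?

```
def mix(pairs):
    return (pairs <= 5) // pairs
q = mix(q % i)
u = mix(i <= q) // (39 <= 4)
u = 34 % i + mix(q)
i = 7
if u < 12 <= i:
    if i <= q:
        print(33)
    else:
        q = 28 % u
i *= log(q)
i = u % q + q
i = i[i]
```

Transformed code:
q = (q % i <= 5) // (q % i)
u = ((i <= q) <= 5) // (i <= q) // (39 <= 4)
u = 34 % i + (q <= 5) // q
i = 7
if u < 12 and 12 <= i:
    if i <= q:
        print(33)
    else:
        q = 28 % u
i *= log(q)
i = u % q + q
i = i[i]

5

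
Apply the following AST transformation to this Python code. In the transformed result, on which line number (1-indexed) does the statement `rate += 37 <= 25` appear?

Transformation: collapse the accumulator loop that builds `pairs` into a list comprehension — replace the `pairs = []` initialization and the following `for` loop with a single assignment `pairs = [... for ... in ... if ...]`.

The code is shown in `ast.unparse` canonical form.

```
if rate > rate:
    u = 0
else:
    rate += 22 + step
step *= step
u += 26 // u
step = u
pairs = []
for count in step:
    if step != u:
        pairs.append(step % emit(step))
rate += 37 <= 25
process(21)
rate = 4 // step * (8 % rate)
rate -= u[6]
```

9

Transformed code:
if rate > rate:
    u = 0
else:
    rate += 22 + step
step *= step
u += 26 // u
step = u
pairs = [step % emit(step) for count in step if step != u]
rate += 37 <= 25
process(21)
rate = 4 // step * (8 % rate)
rate -= u[6]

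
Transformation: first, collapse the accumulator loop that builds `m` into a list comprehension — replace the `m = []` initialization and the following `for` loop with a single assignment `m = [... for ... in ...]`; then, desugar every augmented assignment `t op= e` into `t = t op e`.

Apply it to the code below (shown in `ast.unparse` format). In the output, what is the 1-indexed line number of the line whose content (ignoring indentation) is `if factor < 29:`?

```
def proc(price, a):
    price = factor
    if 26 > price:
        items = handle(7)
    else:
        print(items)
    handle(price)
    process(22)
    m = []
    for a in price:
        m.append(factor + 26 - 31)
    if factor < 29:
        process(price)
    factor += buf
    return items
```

Transformed code:
def proc(price, a):
    price = factor
    if 26 > price:
        items = handle(7)
    else:
        print(items)
    handle(price)
    process(22)
    m = [factor + 26 - 31 for a in price]
    if factor < 29:
        process(price)
    factor = factor + buf
    return items

10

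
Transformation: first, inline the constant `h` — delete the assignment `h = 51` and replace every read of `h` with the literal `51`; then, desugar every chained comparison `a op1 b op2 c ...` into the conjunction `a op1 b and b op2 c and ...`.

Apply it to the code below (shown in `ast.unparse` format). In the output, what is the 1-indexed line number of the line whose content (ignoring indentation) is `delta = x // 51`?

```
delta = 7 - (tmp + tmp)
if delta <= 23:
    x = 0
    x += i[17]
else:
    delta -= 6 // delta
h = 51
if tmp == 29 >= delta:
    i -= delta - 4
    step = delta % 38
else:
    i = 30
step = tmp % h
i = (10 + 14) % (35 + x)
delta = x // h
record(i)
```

14

Transformed code:
delta = 7 - (tmp + tmp)
if delta <= 23:
    x = 0
    x += i[17]
else:
    delta -= 6 // delta
if tmp == 29 and 29 >= delta:
    i -= delta - 4
    step = delta % 38
else:
    i = 30
step = tmp % 51
i = (10 + 14) % (35 + x)
delta = x // 51
record(i)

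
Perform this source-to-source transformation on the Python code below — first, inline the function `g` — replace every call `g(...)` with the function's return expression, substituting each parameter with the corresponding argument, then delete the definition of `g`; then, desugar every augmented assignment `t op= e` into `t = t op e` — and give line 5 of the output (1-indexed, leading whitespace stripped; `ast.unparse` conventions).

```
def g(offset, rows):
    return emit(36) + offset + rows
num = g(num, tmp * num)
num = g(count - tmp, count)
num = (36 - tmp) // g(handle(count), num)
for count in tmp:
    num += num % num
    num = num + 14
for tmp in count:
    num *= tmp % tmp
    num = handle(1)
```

Transformed code:
num = emit(36) + num + tmp * num
num = emit(36) + (count - tmp) + count
num = (36 - tmp) // (emit(36) + handle(count) + num)
for count in tmp:
    num = num + num % num
    num = num + 14
for tmp in count:
    num = num * (tmp % tmp)
    num = handle(1)

num = num + num % num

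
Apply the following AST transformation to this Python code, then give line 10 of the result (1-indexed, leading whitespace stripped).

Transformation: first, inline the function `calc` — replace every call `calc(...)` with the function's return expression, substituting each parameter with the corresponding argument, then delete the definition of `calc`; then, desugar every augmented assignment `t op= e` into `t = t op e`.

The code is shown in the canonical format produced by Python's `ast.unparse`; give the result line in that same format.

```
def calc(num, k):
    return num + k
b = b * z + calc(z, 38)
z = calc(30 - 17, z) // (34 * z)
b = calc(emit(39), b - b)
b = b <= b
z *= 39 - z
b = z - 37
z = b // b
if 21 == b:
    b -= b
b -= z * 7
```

Transformed code:
b = b * z + (z + 38)
z = (30 - 17 + z) // (34 * z)
b = emit(39) + (b - b)
b = b <= b
z = z * (39 - z)
b = z - 37
z = b // b
if 21 == b:
    b = b - b
b = b - z * 7

b = b - z * 7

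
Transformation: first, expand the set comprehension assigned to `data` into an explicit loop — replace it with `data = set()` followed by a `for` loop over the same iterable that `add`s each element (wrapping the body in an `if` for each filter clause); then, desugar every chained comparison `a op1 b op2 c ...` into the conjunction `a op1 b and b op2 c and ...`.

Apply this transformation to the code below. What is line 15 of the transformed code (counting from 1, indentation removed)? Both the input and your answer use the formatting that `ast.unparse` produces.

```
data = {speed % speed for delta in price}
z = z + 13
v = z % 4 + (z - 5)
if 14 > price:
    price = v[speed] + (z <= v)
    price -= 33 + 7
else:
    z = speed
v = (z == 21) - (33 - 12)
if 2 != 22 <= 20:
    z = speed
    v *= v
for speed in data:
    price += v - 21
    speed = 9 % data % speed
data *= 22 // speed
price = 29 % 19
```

Transformed code:
data = set()
for delta in price:
    data.add(speed % speed)
z = z + 13
v = z % 4 + (z - 5)
if 14 > price:
    price = v[speed] + (z <= v)
    price -= 33 + 7
else:
    z = speed
v = (z == 21) - (33 - 12)
if 2 != 22 and 22 <= 20:
    z = speed
    v *= v
for speed in data:
    price += v - 21
    speed = 9 % data % speed
data *= 22 // speed
price = 29 % 19

for speed in data:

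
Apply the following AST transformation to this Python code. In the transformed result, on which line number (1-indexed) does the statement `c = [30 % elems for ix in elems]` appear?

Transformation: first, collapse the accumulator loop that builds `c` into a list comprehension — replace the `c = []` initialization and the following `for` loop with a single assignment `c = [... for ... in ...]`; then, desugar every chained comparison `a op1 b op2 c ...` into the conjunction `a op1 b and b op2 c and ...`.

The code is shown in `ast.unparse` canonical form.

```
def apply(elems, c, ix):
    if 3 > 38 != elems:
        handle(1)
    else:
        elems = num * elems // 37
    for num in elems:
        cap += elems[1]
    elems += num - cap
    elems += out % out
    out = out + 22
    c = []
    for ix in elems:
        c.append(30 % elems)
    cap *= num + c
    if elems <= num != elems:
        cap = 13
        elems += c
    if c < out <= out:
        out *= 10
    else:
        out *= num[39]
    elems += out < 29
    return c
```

11

Transformed code:
def apply(elems, c, ix):
    if 3 > 38 and 38 != elems:
        handle(1)
    else:
        elems = num * elems // 37
    for num in elems:
        cap += elems[1]
    elems += num - cap
    elems += out % out
    out = out + 22
    c = [30 % elems for ix in elems]
    cap *= num + c
    if elems <= num and num != elems:
        cap = 13
        elems += c
    if c < out and out <= out:
        out *= 10
    else:
        out *= num[39]
    elems += out < 29
    return c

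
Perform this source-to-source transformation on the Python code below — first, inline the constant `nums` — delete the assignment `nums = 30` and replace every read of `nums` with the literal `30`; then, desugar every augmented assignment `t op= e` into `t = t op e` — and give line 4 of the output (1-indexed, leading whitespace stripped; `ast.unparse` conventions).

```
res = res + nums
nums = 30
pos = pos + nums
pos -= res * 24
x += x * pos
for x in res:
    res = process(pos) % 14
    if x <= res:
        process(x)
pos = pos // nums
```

x = x + x * pos

Transformed code:
res = res + 30
pos = pos + 30
pos = pos - res * 24
x = x + x * pos
for x in res:
    res = process(pos) % 14
    if x <= res:
        process(x)
pos = pos // 30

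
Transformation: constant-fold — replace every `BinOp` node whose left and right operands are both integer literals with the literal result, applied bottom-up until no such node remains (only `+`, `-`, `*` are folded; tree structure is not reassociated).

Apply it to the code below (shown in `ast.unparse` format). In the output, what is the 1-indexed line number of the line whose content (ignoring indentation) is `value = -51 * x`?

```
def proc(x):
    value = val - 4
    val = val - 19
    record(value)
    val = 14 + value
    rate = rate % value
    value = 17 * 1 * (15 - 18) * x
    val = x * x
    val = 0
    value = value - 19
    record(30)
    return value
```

Transformed code:
def proc(x):
    value = val - 4
    val = val - 19
    record(value)
    val = 14 + value
    rate = rate % value
    value = -51 * x
    val = x * x
    val = 0
    value = value - 19
    record(30)
    return value

7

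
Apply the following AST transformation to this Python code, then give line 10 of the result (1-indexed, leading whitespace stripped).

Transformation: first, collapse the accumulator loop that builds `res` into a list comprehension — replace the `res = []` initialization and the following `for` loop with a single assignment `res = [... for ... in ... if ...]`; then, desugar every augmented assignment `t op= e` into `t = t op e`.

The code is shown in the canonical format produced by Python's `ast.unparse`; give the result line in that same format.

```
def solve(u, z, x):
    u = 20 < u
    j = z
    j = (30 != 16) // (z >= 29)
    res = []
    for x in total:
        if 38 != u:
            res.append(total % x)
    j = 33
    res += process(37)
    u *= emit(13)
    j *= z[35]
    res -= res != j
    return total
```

Transformed code:
def solve(u, z, x):
    u = 20 < u
    j = z
    j = (30 != 16) // (z >= 29)
    res = [total % x for x in total if 38 != u]
    j = 33
    res = res + process(37)
    u = u * emit(13)
    j = j * z[35]
    res = res - (res != j)
    return total

res = res - (res != j)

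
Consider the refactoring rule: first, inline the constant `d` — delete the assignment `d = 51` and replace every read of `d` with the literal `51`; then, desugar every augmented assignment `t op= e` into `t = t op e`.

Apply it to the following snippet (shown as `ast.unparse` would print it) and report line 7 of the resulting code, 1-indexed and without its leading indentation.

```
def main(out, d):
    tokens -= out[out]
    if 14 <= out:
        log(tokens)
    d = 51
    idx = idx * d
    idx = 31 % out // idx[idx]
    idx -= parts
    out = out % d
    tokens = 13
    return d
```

Transformed code:
def main(out, d):
    tokens = tokens - out[out]
    if 14 <= out:
        log(tokens)
    idx = idx * 51
    idx = 31 % out // idx[idx]
    idx = idx - parts
    out = out % 51
    tokens = 13
    return 51

idx = idx - parts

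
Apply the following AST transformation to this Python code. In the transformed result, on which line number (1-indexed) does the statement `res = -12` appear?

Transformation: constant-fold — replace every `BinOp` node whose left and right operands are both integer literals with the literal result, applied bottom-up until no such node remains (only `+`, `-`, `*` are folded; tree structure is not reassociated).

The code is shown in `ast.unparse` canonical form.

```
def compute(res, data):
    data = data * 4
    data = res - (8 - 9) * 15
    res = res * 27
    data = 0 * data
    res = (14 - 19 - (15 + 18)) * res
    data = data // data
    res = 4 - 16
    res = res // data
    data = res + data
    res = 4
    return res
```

Transformed code:
def compute(res, data):
    data = data * 4
    data = res - -15
    res = res * 27
    data = 0 * data
    res = -38 * res
    data = data // data
    res = -12
    res = res // data
    data = res + data
    res = 4
    return res

8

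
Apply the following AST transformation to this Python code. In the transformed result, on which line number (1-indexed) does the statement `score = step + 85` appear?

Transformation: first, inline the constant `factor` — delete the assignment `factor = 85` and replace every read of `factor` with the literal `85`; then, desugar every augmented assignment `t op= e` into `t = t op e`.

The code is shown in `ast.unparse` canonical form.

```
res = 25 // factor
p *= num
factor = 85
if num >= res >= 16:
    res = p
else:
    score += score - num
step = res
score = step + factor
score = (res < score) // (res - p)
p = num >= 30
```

8

Transformed code:
res = 25 // 85
p = p * num
if num >= res >= 16:
    res = p
else:
    score = score + (score - num)
step = res
score = step + 85
score = (res < score) // (res - p)
p = num >= 30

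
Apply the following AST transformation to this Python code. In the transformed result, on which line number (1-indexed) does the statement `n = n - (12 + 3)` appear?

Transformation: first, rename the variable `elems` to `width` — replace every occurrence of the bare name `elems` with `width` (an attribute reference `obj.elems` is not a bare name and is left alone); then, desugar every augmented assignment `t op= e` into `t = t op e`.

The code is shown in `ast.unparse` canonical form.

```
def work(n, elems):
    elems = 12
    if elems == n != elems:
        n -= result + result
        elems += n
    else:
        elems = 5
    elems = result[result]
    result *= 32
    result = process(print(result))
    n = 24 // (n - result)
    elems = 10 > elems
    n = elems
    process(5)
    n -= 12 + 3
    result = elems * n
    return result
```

Transformed code:
def work(n, width):
    width = 12
    if width == n != width:
        n = n - (result + result)
        width = width + n
    else:
        width = 5
    width = result[result]
    result = result * 32
    result = process(print(result))
    n = 24 // (n - result)
    width = 10 > width
    n = width
    process(5)
    n = n - (12 + 3)
    result = width * n
    return result

15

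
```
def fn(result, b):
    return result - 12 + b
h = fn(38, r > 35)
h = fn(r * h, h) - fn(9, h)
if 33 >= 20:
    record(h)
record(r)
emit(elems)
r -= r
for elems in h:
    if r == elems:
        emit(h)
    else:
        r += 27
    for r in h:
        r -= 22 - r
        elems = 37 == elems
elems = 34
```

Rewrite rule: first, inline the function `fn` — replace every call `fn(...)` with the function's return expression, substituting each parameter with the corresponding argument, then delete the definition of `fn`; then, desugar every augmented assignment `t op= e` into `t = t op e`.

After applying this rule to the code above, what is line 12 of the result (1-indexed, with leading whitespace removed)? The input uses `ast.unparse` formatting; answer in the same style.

r = r + 27

Transformed code:
h = 38 - 12 + (r > 35)
h = r * h - 12 + h - (9 - 12 + h)
if 33 >= 20:
    record(h)
record(r)
emit(elems)
r = r - r
for elems in h:
    if r == elems:
        emit(h)
    else:
        r = r + 27
    for r in h:
        r = r - (22 - r)
        elems = 37 == elems
elems = 34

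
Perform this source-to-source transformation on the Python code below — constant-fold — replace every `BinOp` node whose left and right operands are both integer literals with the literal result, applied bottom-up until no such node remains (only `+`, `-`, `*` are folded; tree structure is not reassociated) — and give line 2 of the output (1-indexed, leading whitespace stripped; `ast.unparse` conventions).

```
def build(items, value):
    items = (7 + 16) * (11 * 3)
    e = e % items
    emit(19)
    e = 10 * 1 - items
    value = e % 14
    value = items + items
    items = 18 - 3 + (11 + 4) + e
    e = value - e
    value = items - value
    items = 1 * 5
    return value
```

items = 759

Transformed code:
def build(items, value):
    items = 759
    e = e % items
    emit(19)
    e = 10 - items
    value = e % 14
    value = items + items
    items = 30 + e
    e = value - e
    value = items - value
    items = 5
    return value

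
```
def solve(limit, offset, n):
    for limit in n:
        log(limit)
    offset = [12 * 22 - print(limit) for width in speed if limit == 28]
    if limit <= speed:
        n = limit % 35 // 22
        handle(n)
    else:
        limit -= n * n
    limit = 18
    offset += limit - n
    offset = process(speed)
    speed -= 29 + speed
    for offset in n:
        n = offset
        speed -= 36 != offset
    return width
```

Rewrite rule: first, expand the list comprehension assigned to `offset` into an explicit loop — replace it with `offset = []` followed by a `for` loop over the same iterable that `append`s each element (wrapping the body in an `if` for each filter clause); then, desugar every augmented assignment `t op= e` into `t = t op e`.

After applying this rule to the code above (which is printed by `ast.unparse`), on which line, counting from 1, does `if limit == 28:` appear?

6

Transformed code:
def solve(limit, offset, n):
    for limit in n:
        log(limit)
    offset = []
    for width in speed:
        if limit == 28:
            offset.append(12 * 22 - print(limit))
    if limit <= speed:
        n = limit % 35 // 22
        handle(n)
    else:
        limit = limit - n * n
    limit = 18
    offset = offset + (limit - n)
    offset = process(speed)
    speed = speed - (29 + speed)
    for offset in n:
        n = offset
        speed = speed - (36 != offset)
    return width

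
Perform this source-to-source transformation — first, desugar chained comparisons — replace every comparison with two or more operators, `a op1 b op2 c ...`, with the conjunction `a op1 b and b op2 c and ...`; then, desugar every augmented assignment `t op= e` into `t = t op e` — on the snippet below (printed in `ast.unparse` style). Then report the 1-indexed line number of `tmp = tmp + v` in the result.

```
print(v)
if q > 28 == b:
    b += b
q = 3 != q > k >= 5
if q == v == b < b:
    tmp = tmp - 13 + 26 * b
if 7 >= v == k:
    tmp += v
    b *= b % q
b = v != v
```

8

Transformed code:
print(v)
if q > 28 and 28 == b:
    b = b + b
q = 3 != q and q > k and (k >= 5)
if q == v and v == b and (b < b):
    tmp = tmp - 13 + 26 * b
if 7 >= v and v == k:
    tmp = tmp + v
    b = b * (b % q)
b = v != v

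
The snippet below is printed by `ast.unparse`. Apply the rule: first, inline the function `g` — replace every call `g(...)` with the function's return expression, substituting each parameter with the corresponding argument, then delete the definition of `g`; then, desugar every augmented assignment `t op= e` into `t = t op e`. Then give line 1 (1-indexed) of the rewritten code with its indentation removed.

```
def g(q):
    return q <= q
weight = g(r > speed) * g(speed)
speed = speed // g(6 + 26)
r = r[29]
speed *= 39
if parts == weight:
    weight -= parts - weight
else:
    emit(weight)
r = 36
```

Transformed code:
weight = ((r > speed) <= (r > speed)) * (speed <= speed)
speed = speed // (6 + 26 <= 6 + 26)
r = r[29]
speed = speed * 39
if parts == weight:
    weight = weight - (parts - weight)
else:
    emit(weight)
r = 36

weight = ((r > speed) <= (r > speed)) * (speed <= speed)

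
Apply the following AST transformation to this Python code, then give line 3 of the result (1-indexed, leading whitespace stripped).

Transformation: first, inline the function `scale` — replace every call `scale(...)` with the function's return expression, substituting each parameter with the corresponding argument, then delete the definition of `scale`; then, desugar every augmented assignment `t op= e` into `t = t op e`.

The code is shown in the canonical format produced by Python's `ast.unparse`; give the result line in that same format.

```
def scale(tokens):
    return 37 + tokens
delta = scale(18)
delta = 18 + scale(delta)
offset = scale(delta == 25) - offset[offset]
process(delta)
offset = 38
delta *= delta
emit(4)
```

offset = 37 + (delta == 25) - offset[offset]

Transformed code:
delta = 37 + 18
delta = 18 + (37 + delta)
offset = 37 + (delta == 25) - offset[offset]
process(delta)
offset = 38
delta = delta * delta
emit(4)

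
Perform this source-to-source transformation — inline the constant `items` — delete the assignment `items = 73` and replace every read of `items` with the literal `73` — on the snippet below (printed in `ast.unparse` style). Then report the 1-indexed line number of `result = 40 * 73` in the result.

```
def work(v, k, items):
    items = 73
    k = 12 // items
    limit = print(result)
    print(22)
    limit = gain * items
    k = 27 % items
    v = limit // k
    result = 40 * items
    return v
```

Transformed code:
def work(v, k, items):
    k = 12 // 73
    limit = print(result)
    print(22)
    limit = gain * 73
    k = 27 % 73
    v = limit // k
    result = 40 * 73
    return v

8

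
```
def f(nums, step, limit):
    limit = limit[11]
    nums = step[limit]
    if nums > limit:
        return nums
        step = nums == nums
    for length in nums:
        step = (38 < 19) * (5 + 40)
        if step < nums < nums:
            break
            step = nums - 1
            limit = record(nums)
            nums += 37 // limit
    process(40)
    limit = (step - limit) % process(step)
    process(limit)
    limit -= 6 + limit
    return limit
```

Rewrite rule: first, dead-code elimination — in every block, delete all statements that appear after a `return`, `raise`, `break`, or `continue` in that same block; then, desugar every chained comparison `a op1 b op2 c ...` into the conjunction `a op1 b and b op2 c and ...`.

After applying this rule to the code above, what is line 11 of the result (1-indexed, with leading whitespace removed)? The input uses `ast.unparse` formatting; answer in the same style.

limit = (step - limit) % process(step)

Transformed code:
def f(nums, step, limit):
    limit = limit[11]
    nums = step[limit]
    if nums > limit:
        return nums
    for length in nums:
        step = (38 < 19) * (5 + 40)
        if step < nums and nums < nums:
            break
    process(40)
    limit = (step - limit) % process(step)
    process(limit)
    limit -= 6 + limit
    return limit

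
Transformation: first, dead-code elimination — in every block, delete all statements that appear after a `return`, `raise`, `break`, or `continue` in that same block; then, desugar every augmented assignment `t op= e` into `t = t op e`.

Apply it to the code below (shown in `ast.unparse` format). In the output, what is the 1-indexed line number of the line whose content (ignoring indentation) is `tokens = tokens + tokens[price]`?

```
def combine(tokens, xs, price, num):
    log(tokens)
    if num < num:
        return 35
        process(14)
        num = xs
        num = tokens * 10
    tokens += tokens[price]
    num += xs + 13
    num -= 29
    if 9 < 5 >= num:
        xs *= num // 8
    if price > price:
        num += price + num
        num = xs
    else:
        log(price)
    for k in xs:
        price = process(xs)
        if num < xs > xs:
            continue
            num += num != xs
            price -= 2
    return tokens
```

Transformed code:
def combine(tokens, xs, price, num):
    log(tokens)
    if num < num:
        return 35
    tokens = tokens + tokens[price]
    num = num + (xs + 13)
    num = num - 29
    if 9 < 5 >= num:
        xs = xs * (num // 8)
    if price > price:
        num = num + (price + num)
        num = xs
    else:
        log(price)
    for k in xs:
        price = process(xs)
        if num < xs > xs:
            continue
    return tokens

5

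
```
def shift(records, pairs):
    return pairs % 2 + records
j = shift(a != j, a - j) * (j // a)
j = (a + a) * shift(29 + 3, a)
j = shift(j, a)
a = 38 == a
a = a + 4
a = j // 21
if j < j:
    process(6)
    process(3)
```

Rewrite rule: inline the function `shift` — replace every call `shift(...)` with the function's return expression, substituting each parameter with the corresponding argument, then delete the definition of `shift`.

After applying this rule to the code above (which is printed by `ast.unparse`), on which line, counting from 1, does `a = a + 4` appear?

Transformed code:
j = ((a - j) % 2 + (a != j)) * (j // a)
j = (a + a) * (a % 2 + (29 + 3))
j = a % 2 + j
a = 38 == a
a = a + 4
a = j // 21
if j < j:
    process(6)
    process(3)

5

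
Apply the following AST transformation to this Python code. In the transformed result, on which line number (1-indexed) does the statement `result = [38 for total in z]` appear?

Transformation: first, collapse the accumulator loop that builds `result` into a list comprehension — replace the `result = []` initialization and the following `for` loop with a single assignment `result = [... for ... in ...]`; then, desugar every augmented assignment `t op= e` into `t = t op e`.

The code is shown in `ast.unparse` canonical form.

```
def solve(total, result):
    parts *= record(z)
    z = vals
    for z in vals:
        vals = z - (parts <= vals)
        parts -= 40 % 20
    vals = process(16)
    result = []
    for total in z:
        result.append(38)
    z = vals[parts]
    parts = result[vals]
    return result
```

8

Transformed code:
def solve(total, result):
    parts = parts * record(z)
    z = vals
    for z in vals:
        vals = z - (parts <= vals)
        parts = parts - 40 % 20
    vals = process(16)
    result = [38 for total in z]
    z = vals[parts]
    parts = result[vals]
    return result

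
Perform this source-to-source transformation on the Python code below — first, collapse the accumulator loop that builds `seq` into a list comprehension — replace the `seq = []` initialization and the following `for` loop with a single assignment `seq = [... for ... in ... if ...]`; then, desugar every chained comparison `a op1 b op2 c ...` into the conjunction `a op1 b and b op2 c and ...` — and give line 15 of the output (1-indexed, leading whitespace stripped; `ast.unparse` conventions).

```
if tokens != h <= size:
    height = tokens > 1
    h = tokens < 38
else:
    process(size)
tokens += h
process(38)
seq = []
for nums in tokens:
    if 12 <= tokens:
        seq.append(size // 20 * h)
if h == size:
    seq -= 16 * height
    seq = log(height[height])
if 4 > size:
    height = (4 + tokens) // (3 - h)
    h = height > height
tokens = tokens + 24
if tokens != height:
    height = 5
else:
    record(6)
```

Transformed code:
if tokens != h and h <= size:
    height = tokens > 1
    h = tokens < 38
else:
    process(size)
tokens += h
process(38)
seq = [size // 20 * h for nums in tokens if 12 <= tokens]
if h == size:
    seq -= 16 * height
    seq = log(height[height])
if 4 > size:
    height = (4 + tokens) // (3 - h)
    h = height > height
tokens = tokens + 24
if tokens != height:
    height = 5
else:
    record(6)

tokens = tokens + 24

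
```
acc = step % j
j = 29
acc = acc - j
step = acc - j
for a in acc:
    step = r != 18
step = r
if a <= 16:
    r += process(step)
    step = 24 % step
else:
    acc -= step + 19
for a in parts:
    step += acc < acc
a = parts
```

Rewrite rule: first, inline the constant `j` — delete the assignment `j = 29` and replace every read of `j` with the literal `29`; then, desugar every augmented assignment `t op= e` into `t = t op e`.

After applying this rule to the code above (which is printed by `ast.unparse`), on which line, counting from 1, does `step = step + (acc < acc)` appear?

13

Transformed code:
acc = step % 29
acc = acc - 29
step = acc - 29
for a in acc:
    step = r != 18
step = r
if a <= 16:
    r = r + process(step)
    step = 24 % step
else:
    acc = acc - (step + 19)
for a in parts:
    step = step + (acc < acc)
a = parts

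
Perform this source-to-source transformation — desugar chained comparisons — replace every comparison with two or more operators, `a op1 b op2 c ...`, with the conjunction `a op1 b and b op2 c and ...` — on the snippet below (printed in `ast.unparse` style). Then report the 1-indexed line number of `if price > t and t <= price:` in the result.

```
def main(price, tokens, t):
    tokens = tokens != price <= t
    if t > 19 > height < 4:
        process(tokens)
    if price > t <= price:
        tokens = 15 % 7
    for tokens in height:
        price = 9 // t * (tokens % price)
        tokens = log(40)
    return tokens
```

5

Transformed code:
def main(price, tokens, t):
    tokens = tokens != price and price <= t
    if t > 19 and 19 > height and (height < 4):
        process(tokens)
    if price > t and t <= price:
        tokens = 15 % 7
    for tokens in height:
        price = 9 // t * (tokens % price)
        tokens = log(40)
    return tokens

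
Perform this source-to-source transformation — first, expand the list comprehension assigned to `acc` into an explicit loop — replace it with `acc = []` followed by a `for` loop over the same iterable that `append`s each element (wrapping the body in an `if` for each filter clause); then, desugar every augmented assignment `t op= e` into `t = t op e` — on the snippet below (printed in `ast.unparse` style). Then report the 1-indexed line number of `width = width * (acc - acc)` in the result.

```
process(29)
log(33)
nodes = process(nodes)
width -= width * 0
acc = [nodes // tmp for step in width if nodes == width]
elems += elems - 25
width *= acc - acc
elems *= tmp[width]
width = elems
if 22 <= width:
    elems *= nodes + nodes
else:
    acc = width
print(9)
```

Transformed code:
process(29)
log(33)
nodes = process(nodes)
width = width - width * 0
acc = []
for step in width:
    if nodes == width:
        acc.append(nodes // tmp)
elems = elems + (elems - 25)
width = width * (acc - acc)
elems = elems * tmp[width]
width = elems
if 22 <= width:
    elems = elems * (nodes + nodes)
else:
    acc = width
print(9)

10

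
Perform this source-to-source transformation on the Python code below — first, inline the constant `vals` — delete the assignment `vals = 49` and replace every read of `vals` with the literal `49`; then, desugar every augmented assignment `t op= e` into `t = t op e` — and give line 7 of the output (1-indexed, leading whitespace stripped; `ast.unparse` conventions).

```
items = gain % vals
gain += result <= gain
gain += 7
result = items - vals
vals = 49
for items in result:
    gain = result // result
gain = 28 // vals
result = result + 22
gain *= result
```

gain = 28 // 49

Transformed code:
items = gain % 49
gain = gain + (result <= gain)
gain = gain + 7
result = items - 49
for items in result:
    gain = result // result
gain = 28 // 49
result = result + 22
gain = gain * result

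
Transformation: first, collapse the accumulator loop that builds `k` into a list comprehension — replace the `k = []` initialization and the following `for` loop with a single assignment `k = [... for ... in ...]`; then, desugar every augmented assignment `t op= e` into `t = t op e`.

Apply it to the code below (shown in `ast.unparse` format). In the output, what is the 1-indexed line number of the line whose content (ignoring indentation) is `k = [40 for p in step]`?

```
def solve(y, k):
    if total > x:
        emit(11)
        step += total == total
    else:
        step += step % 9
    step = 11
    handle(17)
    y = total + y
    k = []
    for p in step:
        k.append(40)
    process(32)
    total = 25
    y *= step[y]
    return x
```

10

Transformed code:
def solve(y, k):
    if total > x:
        emit(11)
        step = step + (total == total)
    else:
        step = step + step % 9
    step = 11
    handle(17)
    y = total + y
    k = [40 for p in step]
    process(32)
    total = 25
    y = y * step[y]
    return x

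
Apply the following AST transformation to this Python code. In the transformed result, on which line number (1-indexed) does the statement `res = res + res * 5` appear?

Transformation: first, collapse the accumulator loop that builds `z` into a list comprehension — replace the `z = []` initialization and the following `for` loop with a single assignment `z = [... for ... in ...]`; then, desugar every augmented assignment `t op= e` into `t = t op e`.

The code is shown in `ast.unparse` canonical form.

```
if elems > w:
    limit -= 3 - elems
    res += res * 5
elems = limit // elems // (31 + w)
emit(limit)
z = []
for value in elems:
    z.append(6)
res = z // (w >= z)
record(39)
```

Transformed code:
if elems > w:
    limit = limit - (3 - elems)
    res = res + res * 5
elems = limit // elems // (31 + w)
emit(limit)
z = [6 for value in elems]
res = z // (w >= z)
record(39)

3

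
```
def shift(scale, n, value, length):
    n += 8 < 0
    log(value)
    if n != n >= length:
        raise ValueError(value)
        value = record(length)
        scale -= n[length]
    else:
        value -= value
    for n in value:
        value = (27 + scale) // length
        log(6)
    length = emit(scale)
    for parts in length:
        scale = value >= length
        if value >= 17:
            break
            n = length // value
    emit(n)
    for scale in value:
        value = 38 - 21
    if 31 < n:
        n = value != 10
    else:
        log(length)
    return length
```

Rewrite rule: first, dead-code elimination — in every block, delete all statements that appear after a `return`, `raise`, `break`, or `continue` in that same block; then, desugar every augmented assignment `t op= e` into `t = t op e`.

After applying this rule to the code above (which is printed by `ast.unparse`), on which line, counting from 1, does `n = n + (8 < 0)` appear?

Transformed code:
def shift(scale, n, value, length):
    n = n + (8 < 0)
    log(value)
    if n != n >= length:
        raise ValueError(value)
    else:
        value = value - value
    for n in value:
        value = (27 + scale) // length
        log(6)
    length = emit(scale)
    for parts in length:
        scale = value >= length
        if value >= 17:
            break
    emit(n)
    for scale in value:
        value = 38 - 21
    if 31 < n:
        n = value != 10
    else:
        log(length)
    return length

2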